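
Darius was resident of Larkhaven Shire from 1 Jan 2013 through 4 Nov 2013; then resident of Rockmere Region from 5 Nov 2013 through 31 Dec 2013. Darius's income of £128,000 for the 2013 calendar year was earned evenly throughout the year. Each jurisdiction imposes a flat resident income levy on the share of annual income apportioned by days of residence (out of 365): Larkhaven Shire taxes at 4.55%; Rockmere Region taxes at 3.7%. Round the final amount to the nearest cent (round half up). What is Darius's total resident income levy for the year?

Larkhaven Shire, 1 Jan – 4 Nov 2013: 308 days → £128,000 × 4.55% × 308/365 = £4,914.4986
Rockmere Region, 5 Nov – 31 Dec 2013: 57 days → £128,000 × 3.7% × 57/365 = £739.5945
Total = £5,654.0932

£5,654.09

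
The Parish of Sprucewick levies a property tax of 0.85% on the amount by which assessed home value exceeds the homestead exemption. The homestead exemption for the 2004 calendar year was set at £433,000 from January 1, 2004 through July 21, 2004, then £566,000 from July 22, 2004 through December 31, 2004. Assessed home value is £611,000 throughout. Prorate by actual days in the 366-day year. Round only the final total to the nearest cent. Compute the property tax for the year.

January 1 – July 21, 2004: 203 days, exemption £433,000 → (£611,000 − £433,000) × 0.85% × 203/366 = £839.1776
July 22 – December 31, 2004: 163 days, exemption £566,000 → (£611,000 − £566,000) × 0.85% × 163/366 = £170.3484
Total = £1,009.5260

£1,009.53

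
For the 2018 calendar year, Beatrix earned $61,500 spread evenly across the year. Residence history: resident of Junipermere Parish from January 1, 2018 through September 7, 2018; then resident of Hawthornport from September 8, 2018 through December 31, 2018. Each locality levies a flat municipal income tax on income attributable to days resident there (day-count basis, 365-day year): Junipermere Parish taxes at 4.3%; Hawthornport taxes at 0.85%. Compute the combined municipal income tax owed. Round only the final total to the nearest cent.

$1,976.00

Junipermere Parish, January 1 – September 7, 2018: 250 days → $61,500 × 4.3% × 250/365 = $1,811.3014
Hawthornport, September 8 – December 31, 2018: 115 days → $61,500 × 0.85% × 115/365 = $164.7021
Total = $1,976.0034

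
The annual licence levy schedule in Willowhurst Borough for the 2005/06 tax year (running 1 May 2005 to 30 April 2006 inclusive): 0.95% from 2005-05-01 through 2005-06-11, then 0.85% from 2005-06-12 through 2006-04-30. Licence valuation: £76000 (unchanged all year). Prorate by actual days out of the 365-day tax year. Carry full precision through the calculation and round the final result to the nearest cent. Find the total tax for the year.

2005-05-01 to 2005-06-11: 42 days at 0.95% → £76000 × 0.95% × 42/365 = £83.0795
2005-06-12 to 2006-04-30: 323 days at 0.85% → £76000 × 0.85% × 323/365 = £571.6658
Total = £654.7452

£654.75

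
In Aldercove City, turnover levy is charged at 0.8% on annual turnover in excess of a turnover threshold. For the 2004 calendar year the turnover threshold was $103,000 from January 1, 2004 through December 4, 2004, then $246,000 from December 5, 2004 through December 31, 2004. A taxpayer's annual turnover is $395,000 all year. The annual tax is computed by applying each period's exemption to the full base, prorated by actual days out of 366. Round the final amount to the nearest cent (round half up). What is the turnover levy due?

$2,251.61

January 1 – December 4, 2004: 339 days, exemption $103,000 → ($395,000 − $103,000) × 0.8% × 339/366 = $2,163.6721
December 5 – December 31, 2004: 27 days, exemption $246,000 → ($395,000 − $246,000) × 0.8% × 27/366 = $87.9344
Total = $2,251.6066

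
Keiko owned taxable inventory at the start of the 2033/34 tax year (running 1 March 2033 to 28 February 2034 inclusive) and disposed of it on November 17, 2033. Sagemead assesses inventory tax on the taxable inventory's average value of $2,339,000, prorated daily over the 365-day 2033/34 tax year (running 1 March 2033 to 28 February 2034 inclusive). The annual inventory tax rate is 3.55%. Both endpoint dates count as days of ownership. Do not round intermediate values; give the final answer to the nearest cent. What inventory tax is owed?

$59,602.85

Days held (March 1 – November 17, 2033): 262 out of 365
Tax = $2,339,000 × 3.55% × 262/365 = $59,602.8466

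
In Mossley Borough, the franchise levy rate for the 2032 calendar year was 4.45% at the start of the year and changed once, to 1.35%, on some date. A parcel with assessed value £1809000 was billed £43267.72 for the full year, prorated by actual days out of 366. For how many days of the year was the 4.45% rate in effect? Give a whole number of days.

123 days

Let d = days at the first rate; then 366 − d days at the second rate.
£1809000 × [4.45%·d + 1.35%·(366−d)] / 366 = £43267.72
Solving gives d = 123, so the new rate took effect on 3 May 2032.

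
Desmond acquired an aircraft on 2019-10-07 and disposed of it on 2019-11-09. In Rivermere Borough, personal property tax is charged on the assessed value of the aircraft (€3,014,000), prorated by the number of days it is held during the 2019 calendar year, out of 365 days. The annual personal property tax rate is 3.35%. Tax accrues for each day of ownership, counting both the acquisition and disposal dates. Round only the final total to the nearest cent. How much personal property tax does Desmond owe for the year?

€9,405.33

Days held (2019-10-07 to 2019-11-09): 34 out of 365
Tax = €3,014,000 × 3.35% × 34/365 = €9,405.3315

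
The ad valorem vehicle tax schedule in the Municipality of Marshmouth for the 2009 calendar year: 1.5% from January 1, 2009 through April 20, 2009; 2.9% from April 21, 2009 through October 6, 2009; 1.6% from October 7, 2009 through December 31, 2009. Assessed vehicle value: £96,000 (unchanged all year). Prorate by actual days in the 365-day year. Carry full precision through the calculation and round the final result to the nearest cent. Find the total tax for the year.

January 1 – April 20, 2009: 110 days at 1.5% → £96,000 × 1.5% × 110/365 = £433.9726
April 21 – October 6, 2009: 169 days at 2.9% → £96,000 × 2.9% × 169/365 = £1,289.0301
October 7 – December 31, 2009: 86 days at 1.6% → £96,000 × 1.6% × 86/365 = £361.9068
Total = £2,084.9096

£2,084.91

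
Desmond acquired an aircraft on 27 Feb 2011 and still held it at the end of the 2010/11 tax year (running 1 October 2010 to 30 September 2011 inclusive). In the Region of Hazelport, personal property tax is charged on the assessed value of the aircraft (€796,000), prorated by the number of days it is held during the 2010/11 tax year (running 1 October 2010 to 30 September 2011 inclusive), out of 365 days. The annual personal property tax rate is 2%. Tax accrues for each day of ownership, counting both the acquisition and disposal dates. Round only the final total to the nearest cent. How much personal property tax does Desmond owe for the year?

Days held (27 Feb – 30 Sep 2011): 216 out of 365
Tax = €796,000 × 2% × 216/365 = €9,421.1507

€9,421.15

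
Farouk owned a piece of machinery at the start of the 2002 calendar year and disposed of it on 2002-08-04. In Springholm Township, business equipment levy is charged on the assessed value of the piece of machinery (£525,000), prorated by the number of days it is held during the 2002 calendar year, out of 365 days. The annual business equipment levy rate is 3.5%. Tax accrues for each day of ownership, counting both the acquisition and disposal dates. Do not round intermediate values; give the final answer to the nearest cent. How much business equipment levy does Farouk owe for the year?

Days held (2002-01-01 to 2002-08-04): 216 out of 365
Tax = £525,000 × 3.5% × 216/365 = £10,873.9726

£10,873.97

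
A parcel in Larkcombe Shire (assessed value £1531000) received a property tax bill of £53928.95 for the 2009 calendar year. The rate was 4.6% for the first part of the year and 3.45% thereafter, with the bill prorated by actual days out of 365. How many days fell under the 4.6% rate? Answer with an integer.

23 days

Let d = days at the first rate; then 365 − d days at the second rate.
£1531000 × [4.6%·d + 3.45%·(365−d)] / 365 = £53928.95
Solving gives d = 23, so the new rate took effect on January 24, 2009.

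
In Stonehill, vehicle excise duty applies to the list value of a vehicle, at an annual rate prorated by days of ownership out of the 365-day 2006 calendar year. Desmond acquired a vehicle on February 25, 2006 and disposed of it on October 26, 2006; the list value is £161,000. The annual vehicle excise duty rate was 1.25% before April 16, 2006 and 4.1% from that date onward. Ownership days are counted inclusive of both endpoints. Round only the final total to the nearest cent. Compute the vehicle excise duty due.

£3,784.16

February 25 – April 15, 2006: 50 days at 1.25% → £161,000 × 1.25% × 50/365 = £275.6849
April 16 – October 26, 2006: 194 days at 4.1% → £161,000 × 4.1% × 194/365 = £3,508.4767
Total = £3,784.1616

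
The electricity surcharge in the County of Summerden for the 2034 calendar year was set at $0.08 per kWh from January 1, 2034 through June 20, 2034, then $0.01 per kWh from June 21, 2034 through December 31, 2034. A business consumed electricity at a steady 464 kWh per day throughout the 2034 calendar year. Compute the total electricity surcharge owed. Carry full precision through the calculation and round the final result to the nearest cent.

January 1 – June 20, 2034: 171 days × 464 kWh/day = 79,344 kWh at $0.08/kWh → $6,347.52
June 21 – December 31, 2034: 194 days × 464 kWh/day = 90,016 kWh at $0.01/kWh → $900.16

$7,247.68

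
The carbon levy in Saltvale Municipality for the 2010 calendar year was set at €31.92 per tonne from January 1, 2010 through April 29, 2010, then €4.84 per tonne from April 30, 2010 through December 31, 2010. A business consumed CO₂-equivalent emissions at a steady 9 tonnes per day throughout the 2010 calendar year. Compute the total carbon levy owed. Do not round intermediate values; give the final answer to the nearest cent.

€44902.08

January 1 – April 29, 2010: 119 days × 9 tonnes/day = 1,071 tonnes at €31.92/tonne → €34186.32
April 30 – December 31, 2010: 246 days × 9 tonnes/day = 2,214 tonnes at €4.84/tonne → €10715.76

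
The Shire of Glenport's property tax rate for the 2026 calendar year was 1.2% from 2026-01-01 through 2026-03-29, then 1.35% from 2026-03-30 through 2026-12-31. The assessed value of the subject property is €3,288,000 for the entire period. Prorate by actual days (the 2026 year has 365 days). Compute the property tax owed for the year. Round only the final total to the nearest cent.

2026-01-01 to 2026-03-29: 88 days at 1.2% → €3,288,000 × 1.2% × 88/365 = €9,512.6795
2026-03-30 to 2026-12-31: 277 days at 1.35% → €3,288,000 × 1.35% × 277/365 = €33,686.2356
Total = €43,198.9151

€43,198.92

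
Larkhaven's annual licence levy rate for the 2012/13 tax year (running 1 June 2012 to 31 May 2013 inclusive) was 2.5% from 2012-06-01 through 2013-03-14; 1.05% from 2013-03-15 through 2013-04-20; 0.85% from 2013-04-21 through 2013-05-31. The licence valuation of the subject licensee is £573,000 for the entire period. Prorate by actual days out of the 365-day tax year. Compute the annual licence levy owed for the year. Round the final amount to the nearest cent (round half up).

2012-06-01 to 2013-03-14: 287 days at 2.5% → £573,000 × 2.5% × 287/365 = £11,263.7671
2013-03-15 to 2013-04-20: 37 days at 1.05% → £573,000 × 1.05% × 37/365 = £609.8918
2013-04-21 to 2013-05-31: 41 days at 0.85% → £573,000 × 0.85% × 41/365 = £547.0973
Total = £12,420.7562

£12,420.76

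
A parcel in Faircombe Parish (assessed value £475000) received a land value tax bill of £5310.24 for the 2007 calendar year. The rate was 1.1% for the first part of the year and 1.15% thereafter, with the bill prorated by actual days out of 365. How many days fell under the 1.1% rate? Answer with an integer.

234 days

Let d = days at the first rate; then 365 − d days at the second rate.
£475000 × [1.1%·d + 1.15%·(365−d)] / 365 = £5310.24
Solving gives d = 234, so the new rate took effect on 23 August 2007.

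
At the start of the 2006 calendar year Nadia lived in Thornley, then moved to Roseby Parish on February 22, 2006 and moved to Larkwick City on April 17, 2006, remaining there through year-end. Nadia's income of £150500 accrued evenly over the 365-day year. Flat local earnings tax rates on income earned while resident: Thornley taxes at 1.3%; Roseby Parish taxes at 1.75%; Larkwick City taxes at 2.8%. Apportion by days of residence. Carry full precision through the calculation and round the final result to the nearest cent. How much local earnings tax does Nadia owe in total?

£3658.59

Thornley, January 1 – February 21, 2006: 52 days → £150500 × 1.3% × 52/365 = £278.7342
Roseby Parish, February 22 – April 16, 2006: 54 days → £150500 × 1.75% × 54/365 = £389.6507
Larkwick City, April 17 – December 31, 2006: 259 days → £150500 × 2.8% × 259/365 = £2990.2082
Total = £3658.5932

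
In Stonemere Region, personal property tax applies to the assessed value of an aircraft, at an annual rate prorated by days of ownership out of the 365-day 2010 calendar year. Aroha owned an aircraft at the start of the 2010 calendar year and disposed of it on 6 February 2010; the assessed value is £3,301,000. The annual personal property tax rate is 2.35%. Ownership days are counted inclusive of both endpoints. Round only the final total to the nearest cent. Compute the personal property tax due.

£7,863.62

Days held (1 January – 6 February 2010): 37 out of 365
Tax = £3,301,000 × 2.35% × 37/365 = £7,863.6151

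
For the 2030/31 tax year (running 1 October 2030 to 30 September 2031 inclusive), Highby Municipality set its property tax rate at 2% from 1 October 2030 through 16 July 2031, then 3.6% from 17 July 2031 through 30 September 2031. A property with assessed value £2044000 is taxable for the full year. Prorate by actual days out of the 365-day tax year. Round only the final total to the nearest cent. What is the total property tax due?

1 October 2030 – 16 July 2031: 289 days at 2% → £2044000 × 2% × 289/365 = £32368.0000
17 July – 30 September 2031: 76 days at 3.6% → £2044000 × 3.6% × 76/365 = £15321.6000
Total = £47689.6000

£47689.60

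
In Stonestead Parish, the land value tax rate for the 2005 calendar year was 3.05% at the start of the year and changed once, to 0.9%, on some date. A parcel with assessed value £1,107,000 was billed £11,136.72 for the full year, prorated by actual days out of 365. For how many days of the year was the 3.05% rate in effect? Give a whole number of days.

18 days

Let d = days at the first rate; then 365 − d days at the second rate.
£1,107,000 × [3.05%·d + 0.9%·(365−d)] / 365 = £11,136.72
Solving gives d = 18, so the new rate took effect on January 19, 2005.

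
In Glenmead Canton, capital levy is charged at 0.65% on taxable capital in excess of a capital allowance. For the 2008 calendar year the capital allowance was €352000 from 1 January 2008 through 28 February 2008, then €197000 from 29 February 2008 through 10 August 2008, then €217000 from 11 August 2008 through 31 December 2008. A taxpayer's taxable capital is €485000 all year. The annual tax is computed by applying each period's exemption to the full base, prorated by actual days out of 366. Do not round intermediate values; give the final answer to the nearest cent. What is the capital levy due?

€1658.80

1 January – 28 February 2008: 59 days, exemption €352000 → (€485000 − €352000) × 0.65% × 59/366 = €139.3593
29 February – 10 August 2008: 164 days, exemption €197000 → (€485000 − €197000) × 0.65% × 164/366 = €838.8197
11 August – 31 December 2008: 143 days, exemption €217000 → (€485000 − €217000) × 0.65% × 143/366 = €680.6175
Total = €1658.7964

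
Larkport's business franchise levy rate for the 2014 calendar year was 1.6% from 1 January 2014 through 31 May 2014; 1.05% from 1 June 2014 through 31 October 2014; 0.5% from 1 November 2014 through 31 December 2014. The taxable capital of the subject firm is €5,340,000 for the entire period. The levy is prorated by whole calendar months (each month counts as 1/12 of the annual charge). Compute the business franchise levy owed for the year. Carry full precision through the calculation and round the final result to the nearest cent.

1 January – 31 May 2014: 5 months at 1.6% → €5,340,000 × 1.6% × 5/12 = €35,600.0000
1 June – 31 October 2014: 5 months at 1.05% → €5,340,000 × 1.05% × 5/12 = €23,362.5000
1 November – 31 December 2014: 2 months at 0.5% → €5,340,000 × 0.5% × 2/12 = €4,450.0000
Total = €63,412.5000

€63,412.50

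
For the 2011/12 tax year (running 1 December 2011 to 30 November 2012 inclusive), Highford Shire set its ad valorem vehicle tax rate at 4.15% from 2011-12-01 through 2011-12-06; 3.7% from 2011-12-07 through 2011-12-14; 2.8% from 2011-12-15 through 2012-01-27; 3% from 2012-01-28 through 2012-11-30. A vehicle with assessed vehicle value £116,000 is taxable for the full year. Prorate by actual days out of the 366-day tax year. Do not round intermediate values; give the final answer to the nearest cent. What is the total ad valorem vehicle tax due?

£3,491.73

2011-12-01 to 2011-12-06: 6 days at 4.15% → £116,000 × 4.15% × 6/366 = £78.9180
2011-12-07 to 2011-12-14: 8 days at 3.7% → £116,000 × 3.7% × 8/366 = £93.8142
2011-12-15 to 2012-01-27: 44 days at 2.8% → £116,000 × 2.8% × 44/366 = £390.4699
2012-01-28 to 2012-11-30: 308 days at 3% → £116,000 × 3% × 308/366 = £2,928.5246
Total = £3,491.7268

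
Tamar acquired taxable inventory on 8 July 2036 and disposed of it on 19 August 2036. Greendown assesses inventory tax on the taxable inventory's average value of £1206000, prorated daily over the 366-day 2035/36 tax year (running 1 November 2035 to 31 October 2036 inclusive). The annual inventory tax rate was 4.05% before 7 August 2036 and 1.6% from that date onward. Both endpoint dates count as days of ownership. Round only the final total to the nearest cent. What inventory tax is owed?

£4688.90

8 July – 6 August 2036: 30 days at 4.05% → £1206000 × 4.05% × 30/366 = £4003.5246
7 August – 19 August 2036: 13 days at 1.6% → £1206000 × 1.6% × 13/366 = £685.3770
Total = £4688.9016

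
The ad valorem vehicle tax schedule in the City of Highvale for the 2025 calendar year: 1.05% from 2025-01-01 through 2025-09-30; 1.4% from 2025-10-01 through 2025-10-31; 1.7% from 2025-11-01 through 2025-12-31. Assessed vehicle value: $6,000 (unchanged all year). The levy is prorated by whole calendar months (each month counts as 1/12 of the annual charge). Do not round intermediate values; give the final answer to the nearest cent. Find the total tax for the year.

2025-01-01 to 2025-09-30: 9 months at 1.05% → $6,000 × 1.05% × 9/12 = $47.2500
2025-10-01 to 2025-10-31: 1 month at 1.4% → $6,000 × 1.4% × 1/12 = $7.0000
2025-11-01 to 2025-12-31: 2 months at 1.7% → $6,000 × 1.7% × 2/12 = $17.0000
Total = $71.2500

$71.25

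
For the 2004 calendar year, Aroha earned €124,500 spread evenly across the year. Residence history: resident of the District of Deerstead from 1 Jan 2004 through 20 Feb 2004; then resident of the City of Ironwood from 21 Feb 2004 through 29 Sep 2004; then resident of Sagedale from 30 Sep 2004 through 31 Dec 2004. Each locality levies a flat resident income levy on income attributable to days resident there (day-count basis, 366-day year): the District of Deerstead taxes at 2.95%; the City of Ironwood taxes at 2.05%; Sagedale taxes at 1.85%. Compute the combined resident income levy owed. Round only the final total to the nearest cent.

The District of Deerstead, 1 Jan – 20 Feb 2004: 51 days → €124,500 × 2.95% × 51/366 = €511.7766
The City of Ironwood, 21 Feb – 29 Sep 2004: 222 days → €124,500 × 2.05% × 222/366 = €1,548.0861
Sagedale, 30 Sep – 31 Dec 2004: 93 days → €124,500 × 1.85% × 93/366 = €585.2520
Total = €2,645.1148

€2,645.11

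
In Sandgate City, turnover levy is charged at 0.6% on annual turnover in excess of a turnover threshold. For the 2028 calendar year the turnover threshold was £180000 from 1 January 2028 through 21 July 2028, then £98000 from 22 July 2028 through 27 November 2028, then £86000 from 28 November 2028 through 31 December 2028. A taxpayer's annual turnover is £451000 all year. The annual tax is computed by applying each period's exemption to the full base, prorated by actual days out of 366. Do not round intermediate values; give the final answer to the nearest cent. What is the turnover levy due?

£1851.80

1 January – 21 July 2028: 203 days, exemption £180000 → (£451000 − £180000) × 0.6% × 203/366 = £901.8525
22 July – 27 November 2028: 129 days, exemption £98000 → (£451000 − £98000) × 0.6% × 129/366 = £746.5082
28 November – 31 December 2028: 34 days, exemption £86000 → (£451000 − £86000) × 0.6% × 34/366 = £203.4426
Total = £1851.8033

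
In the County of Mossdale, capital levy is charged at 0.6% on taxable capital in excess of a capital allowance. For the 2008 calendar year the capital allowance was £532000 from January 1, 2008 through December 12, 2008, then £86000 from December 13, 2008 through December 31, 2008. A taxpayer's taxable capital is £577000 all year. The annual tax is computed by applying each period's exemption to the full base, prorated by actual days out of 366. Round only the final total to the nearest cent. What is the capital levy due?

£408.92

January 1 – December 12, 2008: 347 days, exemption £532000 → (£577000 − £532000) × 0.6% × 347/366 = £255.9836
December 13 – December 31, 2008: 19 days, exemption £86000 → (£577000 − £86000) × 0.6% × 19/366 = £152.9344
Total = £408.9180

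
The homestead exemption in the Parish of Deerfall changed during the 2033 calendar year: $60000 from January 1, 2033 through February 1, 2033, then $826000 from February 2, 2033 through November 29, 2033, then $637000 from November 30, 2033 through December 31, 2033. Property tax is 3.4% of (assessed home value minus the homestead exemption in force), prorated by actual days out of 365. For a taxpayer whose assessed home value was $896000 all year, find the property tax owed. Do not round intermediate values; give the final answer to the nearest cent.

January 1 – February 1, 2033: 32 days, exemption $60000 → ($896000 − $60000) × 3.4% × 32/365 = $2491.9671
February 2 – November 29, 2033: 301 days, exemption $826000 → ($896000 − $826000) × 3.4% × 301/365 = $1962.6849
November 30 – December 31, 2033: 32 days, exemption $637000 → ($896000 − $637000) × 3.4% × 32/365 = $772.0329
Total = $5226.6849

$5226.68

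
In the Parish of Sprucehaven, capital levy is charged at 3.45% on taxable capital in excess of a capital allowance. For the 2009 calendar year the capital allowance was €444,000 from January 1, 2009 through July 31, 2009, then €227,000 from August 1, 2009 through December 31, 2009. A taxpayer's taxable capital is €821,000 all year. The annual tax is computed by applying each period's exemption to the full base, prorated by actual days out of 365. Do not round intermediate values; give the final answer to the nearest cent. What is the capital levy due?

€16,144.68

January 1 – July 31, 2009: 212 days, exemption €444,000 → (€821,000 − €444,000) × 3.45% × 212/365 = €7,554.4603
August 1 – December 31, 2009: 153 days, exemption €227,000 → (€821,000 − €227,000) × 3.45% × 153/365 = €8,590.2164
Total = €16,144.6767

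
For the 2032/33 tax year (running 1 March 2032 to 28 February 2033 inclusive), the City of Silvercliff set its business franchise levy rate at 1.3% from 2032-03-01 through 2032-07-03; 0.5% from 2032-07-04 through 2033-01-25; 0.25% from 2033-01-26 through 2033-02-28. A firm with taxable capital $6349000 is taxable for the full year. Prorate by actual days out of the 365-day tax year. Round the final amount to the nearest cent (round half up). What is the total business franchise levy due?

$47660.99

2032-03-01 to 2032-07-03: 125 days at 1.3% → $6349000 × 1.3% × 125/365 = $28266.0959
2032-07-04 to 2033-01-25: 206 days at 0.5% → $6349000 × 0.5% × 206/365 = $17916.3562
2033-01-26 to 2033-02-28: 34 days at 0.25% → $6349000 × 0.25% × 34/365 = $1478.5342
Total = $47660.9863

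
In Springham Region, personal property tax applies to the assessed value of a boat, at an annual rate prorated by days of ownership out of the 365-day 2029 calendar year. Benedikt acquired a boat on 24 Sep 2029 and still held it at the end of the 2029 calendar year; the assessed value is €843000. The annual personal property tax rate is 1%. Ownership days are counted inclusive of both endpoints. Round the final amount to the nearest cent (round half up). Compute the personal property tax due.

€2286.49

Days held (24 Sep – 31 Dec 2029): 99 out of 365
Tax = €843000 × 1% × 99/365 = €2286.4932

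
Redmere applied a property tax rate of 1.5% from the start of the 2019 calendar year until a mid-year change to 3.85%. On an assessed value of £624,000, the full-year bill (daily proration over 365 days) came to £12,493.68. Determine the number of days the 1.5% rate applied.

Let d = days at the first rate; then 365 − d days at the second rate.
£624,000 × [1.5%·d + 3.85%·(365−d)] / 365 = £12,493.68
Solving gives d = 287, so the new rate took effect on 15 Oct 2019.

287 days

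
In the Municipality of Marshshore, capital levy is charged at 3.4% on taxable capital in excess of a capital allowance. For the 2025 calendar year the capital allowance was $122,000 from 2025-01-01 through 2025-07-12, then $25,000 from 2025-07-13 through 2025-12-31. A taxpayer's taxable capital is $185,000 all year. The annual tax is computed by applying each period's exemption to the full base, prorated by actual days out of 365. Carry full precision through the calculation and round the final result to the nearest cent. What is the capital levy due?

2025-01-01 to 2025-07-12: 193 days, exemption $122,000 → ($185,000 − $122,000) × 3.4% × 193/365 = $1,132.6192
2025-07-13 to 2025-12-31: 172 days, exemption $25,000 → ($185,000 − $25,000) × 3.4% × 172/365 = $2,563.5068
Total = $3,696.1260

$3,696.13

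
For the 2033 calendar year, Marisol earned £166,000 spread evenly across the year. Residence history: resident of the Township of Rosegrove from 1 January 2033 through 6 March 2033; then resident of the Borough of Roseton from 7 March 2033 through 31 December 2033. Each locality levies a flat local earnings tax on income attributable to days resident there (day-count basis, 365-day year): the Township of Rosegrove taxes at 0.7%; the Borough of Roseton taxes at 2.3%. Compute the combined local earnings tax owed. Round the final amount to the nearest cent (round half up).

£3,345.01

The Township of Rosegrove, 1 January – 6 March 2033: 65 days → £166,000 × 0.7% × 65/365 = £206.9315
The Borough of Roseton, 7 March – 31 December 2033: 300 days → £166,000 × 2.3% × 300/365 = £3,138.0822
Total = £3,345.0137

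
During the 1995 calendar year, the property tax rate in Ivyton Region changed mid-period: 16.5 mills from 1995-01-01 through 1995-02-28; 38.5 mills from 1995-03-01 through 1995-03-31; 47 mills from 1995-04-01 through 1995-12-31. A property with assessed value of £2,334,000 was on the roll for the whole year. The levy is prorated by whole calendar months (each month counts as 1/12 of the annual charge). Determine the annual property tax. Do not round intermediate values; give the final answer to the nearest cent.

1995-01-01 to 1995-02-28: 2 months at 16.5 mills → £2,334,000 × 1.65% × 2/12 = £6,418.5000
1995-03-01 to 1995-03-31: 1 month at 38.5 mills → £2,334,000 × 3.85% × 1/12 = £7,488.2500
1995-04-01 to 1995-12-31: 9 months at 47 mills → £2,334,000 × 4.7% × 9/12 = £82,273.5000
Total = £96,180.2500

£96,180.25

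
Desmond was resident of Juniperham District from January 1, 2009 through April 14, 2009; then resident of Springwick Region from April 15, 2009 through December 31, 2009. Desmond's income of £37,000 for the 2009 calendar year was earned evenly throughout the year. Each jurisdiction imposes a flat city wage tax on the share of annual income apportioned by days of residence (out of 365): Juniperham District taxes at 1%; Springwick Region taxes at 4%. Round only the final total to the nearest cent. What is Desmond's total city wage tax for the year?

Juniperham District, January 1 – April 14, 2009: 104 days → £37,000 × 1% × 104/365 = £105.4247
Springwick Region, April 15 – December 31, 2009: 261 days → £37,000 × 4% × 261/365 = £1,058.3014
Total = £1,163.7260

£1,163.73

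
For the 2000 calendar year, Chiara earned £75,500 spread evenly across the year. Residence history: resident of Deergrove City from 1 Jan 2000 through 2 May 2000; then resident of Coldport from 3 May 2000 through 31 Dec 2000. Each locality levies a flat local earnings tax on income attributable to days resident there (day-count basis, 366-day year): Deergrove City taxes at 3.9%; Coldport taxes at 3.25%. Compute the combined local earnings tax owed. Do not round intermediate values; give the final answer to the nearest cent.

Deergrove City, 1 Jan – 2 May 2000: 123 days → £75,500 × 3.9% × 123/366 = £989.5451
Coldport, 3 May – 31 Dec 2000: 243 days → £75,500 × 3.25% × 243/366 = £1,629.1291
Total = £2,618.6742

£2,618.67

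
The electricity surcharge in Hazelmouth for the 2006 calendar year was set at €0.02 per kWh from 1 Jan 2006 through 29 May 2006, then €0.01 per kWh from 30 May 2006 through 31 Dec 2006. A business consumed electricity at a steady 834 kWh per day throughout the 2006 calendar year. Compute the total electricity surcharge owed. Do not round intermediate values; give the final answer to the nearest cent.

€4,286.76

1 Jan – 29 May 2006: 149 days × 834 kWh/day = 124,266 kWh at €0.02/kWh → €2,485.32
30 May – 31 Dec 2006: 216 days × 834 kWh/day = 180,144 kWh at €0.01/kWh → €1,801.44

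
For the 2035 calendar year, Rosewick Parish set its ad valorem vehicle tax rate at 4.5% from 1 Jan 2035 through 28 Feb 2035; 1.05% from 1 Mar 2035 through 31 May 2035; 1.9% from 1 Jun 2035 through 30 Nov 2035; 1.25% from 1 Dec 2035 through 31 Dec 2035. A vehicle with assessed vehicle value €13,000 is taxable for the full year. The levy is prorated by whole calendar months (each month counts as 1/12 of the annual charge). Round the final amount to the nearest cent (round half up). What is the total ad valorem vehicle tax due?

1 Jan – 28 Feb 2035: 2 months at 4.5% → €13,000 × 4.5% × 2/12 = €97.5000
1 Mar – 31 May 2035: 3 months at 1.05% → €13,000 × 1.05% × 3/12 = €34.1250
1 Jun – 30 Nov 2035: 6 months at 1.9% → €13,000 × 1.9% × 6/12 = €123.5000
1 Dec – 31 Dec 2035: 1 month at 1.25% → €13,000 × 1.25% × 1/12 = €13.5417
Total = €268.6667

€268.67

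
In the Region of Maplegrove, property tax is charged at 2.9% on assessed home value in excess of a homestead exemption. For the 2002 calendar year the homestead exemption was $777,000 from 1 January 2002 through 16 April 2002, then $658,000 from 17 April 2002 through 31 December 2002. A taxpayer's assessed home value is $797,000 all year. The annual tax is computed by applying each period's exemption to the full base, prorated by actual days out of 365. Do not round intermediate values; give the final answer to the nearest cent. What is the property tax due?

$3,028.79

1 January – 16 April 2002: 106 days, exemption $777,000 → ($797,000 − $777,000) × 2.9% × 106/365 = $168.4384
17 April – 31 December 2002: 259 days, exemption $658,000 → ($797,000 − $658,000) × 2.9% × 259/365 = $2,860.3534
Total = $3,028.7918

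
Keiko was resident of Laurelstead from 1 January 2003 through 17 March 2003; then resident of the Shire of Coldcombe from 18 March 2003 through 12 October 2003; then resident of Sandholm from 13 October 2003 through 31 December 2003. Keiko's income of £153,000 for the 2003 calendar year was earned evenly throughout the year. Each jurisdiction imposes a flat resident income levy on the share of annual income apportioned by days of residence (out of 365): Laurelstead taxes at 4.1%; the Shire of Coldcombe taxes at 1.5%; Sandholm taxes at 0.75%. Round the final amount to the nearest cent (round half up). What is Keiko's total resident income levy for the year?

Laurelstead, 1 January – 17 March 2003: 76 days → £153,000 × 4.1% × 76/365 = £1,306.1589
The Shire of Coldcombe, 18 March – 12 October 2003: 209 days → £153,000 × 1.5% × 209/365 = £1,314.1233
Sandholm, 13 October – 31 December 2003: 80 days → £153,000 × 0.75% × 80/365 = £251.5068
Total = £2,871.7890

£2,871.79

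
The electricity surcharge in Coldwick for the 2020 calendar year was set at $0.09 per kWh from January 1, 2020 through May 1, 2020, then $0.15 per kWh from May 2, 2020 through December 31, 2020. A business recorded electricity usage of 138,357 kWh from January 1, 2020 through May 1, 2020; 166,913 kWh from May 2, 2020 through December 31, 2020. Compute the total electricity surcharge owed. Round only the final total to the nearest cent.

$37489.08

January 1 – May 1, 2020: 138,357 kWh at $0.09/kWh → $12452.13
May 2 – December 31, 2020: 166,913 kWh at $0.15/kWh → $25036.95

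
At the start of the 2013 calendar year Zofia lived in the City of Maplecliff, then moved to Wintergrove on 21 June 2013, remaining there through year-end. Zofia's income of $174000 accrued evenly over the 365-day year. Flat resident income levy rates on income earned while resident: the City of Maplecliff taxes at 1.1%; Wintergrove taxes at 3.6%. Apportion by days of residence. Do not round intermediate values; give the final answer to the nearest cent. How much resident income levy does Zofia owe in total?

The City of Maplecliff, 1 January – 20 June 2013: 171 days → $174000 × 1.1% × 171/365 = $896.6959
Wintergrove, 21 June – 31 December 2013: 194 days → $174000 × 3.6% × 194/365 = $3329.3589
Total = $4226.0548

$4226.05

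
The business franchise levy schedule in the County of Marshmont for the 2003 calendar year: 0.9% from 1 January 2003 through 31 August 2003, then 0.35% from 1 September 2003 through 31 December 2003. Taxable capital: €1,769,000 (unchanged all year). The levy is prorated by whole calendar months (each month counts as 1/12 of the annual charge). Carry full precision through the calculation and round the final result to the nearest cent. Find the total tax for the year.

1 January – 31 August 2003: 8 months at 0.9% → €1,769,000 × 0.9% × 8/12 = €10,614.0000
1 September – 31 December 2003: 4 months at 0.35% → €1,769,000 × 0.35% × 4/12 = €2,063.8333
Total = €12,677.8333

€12,677.83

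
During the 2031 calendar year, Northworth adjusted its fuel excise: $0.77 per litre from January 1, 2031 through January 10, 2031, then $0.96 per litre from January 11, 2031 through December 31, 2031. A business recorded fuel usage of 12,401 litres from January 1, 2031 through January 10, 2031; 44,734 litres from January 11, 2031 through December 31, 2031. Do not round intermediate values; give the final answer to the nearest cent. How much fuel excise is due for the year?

$52,493.41

January 1 – January 10, 2031: 12,401 litres at $0.77/litre → $9,548.77
January 11 – December 31, 2031: 44,734 litres at $0.96/litre → $42,944.64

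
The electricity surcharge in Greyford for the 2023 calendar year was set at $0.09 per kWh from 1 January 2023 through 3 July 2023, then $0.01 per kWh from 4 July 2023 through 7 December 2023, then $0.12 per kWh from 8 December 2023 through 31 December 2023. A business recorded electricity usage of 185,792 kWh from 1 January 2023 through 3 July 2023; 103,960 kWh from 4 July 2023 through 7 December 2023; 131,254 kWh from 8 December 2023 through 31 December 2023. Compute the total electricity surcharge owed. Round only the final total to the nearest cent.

1 January – 3 July 2023: 185,792 kWh at $0.09/kWh → $16,721.28
4 July – 7 December 2023: 103,960 kWh at $0.01/kWh → $1,039.60
8 December – 31 December 2023: 131,254 kWh at $0.12/kWh → $15,750.48

$33,511.36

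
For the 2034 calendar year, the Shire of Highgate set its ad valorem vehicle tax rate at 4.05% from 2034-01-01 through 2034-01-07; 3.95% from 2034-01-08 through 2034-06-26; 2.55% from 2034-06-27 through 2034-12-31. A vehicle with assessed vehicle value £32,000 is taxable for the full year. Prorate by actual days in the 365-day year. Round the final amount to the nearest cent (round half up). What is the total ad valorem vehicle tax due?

2034-01-01 to 2034-01-07: 7 days at 4.05% → £32,000 × 4.05% × 7/365 = £24.8548
2034-01-08 to 2034-06-26: 170 days at 3.95% → £32,000 × 3.95% × 170/365 = £588.7123
2034-06-27 to 2034-12-31: 188 days at 2.55% → £32,000 × 2.55% × 188/365 = £420.2959
Total = £1,033.8630

£1,033.86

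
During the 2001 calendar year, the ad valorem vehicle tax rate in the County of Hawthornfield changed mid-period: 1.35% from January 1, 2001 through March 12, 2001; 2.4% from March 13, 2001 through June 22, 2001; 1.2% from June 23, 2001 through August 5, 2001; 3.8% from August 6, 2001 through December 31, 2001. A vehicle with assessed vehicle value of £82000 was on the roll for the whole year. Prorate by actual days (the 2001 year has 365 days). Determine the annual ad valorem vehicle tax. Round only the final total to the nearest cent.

January 1 – March 12, 2001: 71 days at 1.35% → £82000 × 1.35% × 71/365 = £215.3342
March 13 – June 22, 2001: 102 days at 2.4% → £82000 × 2.4% × 102/365 = £549.9616
June 23 – August 5, 2001: 44 days at 1.2% → £82000 × 1.2% × 44/365 = £118.6192
August 6 – December 31, 2001: 148 days at 3.8% → £82000 × 3.8% × 148/365 = £1263.4740
Total = £2147.3890

£2147.39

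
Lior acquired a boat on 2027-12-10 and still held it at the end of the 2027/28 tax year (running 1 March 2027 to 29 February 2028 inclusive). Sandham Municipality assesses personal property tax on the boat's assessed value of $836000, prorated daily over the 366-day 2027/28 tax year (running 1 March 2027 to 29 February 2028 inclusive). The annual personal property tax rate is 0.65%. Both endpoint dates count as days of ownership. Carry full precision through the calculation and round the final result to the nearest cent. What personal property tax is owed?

$1217.45

Days held (2027-12-10 to 2028-02-29): 82 out of 366
Tax = $836000 × 0.65% × 82/366 = $1217.4536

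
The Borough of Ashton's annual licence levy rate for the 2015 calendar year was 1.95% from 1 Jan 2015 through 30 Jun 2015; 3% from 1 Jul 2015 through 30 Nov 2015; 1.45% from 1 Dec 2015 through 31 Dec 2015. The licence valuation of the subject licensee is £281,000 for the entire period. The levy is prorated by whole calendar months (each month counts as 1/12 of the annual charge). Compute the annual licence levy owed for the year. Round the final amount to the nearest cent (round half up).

£6,591.79

1 Jan – 30 Jun 2015: 6 months at 1.95% → £281,000 × 1.95% × 6/12 = £2,739.7500
1 Jul – 30 Nov 2015: 5 months at 3% → £281,000 × 3% × 5/12 = £3,512.5000
1 Dec – 31 Dec 2015: 1 month at 1.45% → £281,000 × 1.45% × 1/12 = £339.5417
Total = £6,591.7917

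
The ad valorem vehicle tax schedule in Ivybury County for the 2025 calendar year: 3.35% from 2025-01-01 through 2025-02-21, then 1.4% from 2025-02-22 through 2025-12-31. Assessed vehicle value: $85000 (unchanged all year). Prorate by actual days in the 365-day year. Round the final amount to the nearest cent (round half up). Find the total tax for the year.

2025-01-01 to 2025-02-21: 52 days at 3.35% → $85000 × 3.35% × 52/365 = $405.6712
2025-02-22 to 2025-12-31: 313 days at 1.4% → $85000 × 1.4% × 313/365 = $1020.4658
Total = $1426.1370

$1426.14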